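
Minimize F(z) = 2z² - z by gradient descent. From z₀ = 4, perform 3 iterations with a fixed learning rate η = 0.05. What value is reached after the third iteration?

F′(z) = 4z - 1
z₁ = 4 − 0.05·15 = 3.25
z₂ = 3.25 − 0.05·12 = 2.65
z₃ = 2.65 − 0.05·9.6 = 2.17

2.17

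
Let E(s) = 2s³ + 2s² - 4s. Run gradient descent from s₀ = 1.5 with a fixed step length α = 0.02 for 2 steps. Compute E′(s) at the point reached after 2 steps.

E′(s) = 6s² + 4s - 4
s₁ = 1.5 − 0.02·15.5 = 1.19
s₂ = 1.19 − 0.02·9.2566 = 1.004868
E′(s) at (1.004868) = 6.078030184544

6.078030184544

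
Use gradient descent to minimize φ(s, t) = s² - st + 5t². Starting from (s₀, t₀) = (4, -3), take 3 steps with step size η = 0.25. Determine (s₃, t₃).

(-0.984375, 12.40625)

∇φ = (2s - t, -s + 10t)
Step 1: at (4, -3), ∇φ = (11, -34) → (4, -3) − 0.25·(11, -34) = (1.25, 5.5)
Step 2: at (1.25, 5.5), ∇φ = (-3, 53.75) → (1.25, 5.5) − 0.25·(-3, 53.75) = (2, -7.9375)
Step 3: at (2, -7.9375), ∇φ = (11.9375, -81.375) → (2, -7.9375) − 0.25·(11.9375, -81.375) = (-0.984375, 12.40625)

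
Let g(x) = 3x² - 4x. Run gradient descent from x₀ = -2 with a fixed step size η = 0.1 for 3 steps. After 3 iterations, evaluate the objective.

-1.245952

g′(x) = 6x - 4
Step 1: g′(-2) = -16; x₁ = -2 − 0.1·(-16) = -0.4
Step 2: g′(-0.4) = -6.4; x₂ = -0.4 − 0.1·(-6.4) = 0.24
Step 3: g′(0.24) = -2.56; x₃ = 0.24 − 0.1·(-2.56) = 0.496
g(0.496) = -1.245952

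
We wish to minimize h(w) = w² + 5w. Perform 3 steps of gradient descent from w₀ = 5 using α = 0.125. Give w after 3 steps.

h′(w) = 2w + 5
w₁ = 5 − 0.125·15 = 3.125
w₂ = 3.125 − 0.125·11.25 = 1.71875
w₃ = 1.71875 − 0.125·8.4375 = 0.6640625

0.6640625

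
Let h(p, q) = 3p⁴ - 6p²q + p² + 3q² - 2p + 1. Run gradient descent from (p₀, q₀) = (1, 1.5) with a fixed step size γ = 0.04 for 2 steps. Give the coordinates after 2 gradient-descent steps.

∇h = (12p³ - 12pq + 2p - 2, -6p² + 6q)
(p₁, q₁) = (1, 1.5) − 0.04·(-6, 3) = (1.24, 1.38)
(p₂, q₂) = (1.24, 1.38) − 0.04·(2.825088, -0.9456) = (1.12699648, 1.417824)

(1.12699648, 1.417824)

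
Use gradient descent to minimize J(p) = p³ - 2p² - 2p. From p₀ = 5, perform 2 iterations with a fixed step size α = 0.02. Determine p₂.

J′(p) = 3p² - 4p - 2
p₁ = 5 − 0.02·53 = 3.94
p₂ = 3.94 − 0.02·28.8108 = 3.363784

3.363784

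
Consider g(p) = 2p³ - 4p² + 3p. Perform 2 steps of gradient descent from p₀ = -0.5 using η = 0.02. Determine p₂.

g′(p) = 6p² - 8p + 3
Step 1: g′(-0.5) = 8.5; p₁ = -0.5 − 0.02·8.5 = -0.67
Step 2: g′(-0.67) = 11.0534; p₂ = -0.67 − 0.02·11.0534 = -0.891068

-0.891068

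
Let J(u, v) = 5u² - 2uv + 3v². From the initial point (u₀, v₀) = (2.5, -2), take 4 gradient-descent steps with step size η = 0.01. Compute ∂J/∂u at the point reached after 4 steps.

∇J = (10u - 2v, -2u + 6v)
(u₁, v₁) = (2.5, -2) − 0.01·(29, -17) = (2.21, -1.83)
(u₂, v₂) = (2.21, -1.83) − 0.01·(25.76, -15.4) = (1.9524, -1.676)
(u₃, v₃) = (1.9524, -1.676) − 0.01·(22.876, -13.9608) = (1.72364, -1.536392)
(u₄, v₄) = (1.72364, -1.536392) − 0.01·(20.309184, -12.665632) = (1.52054816, -1.40973568)
∂J/∂u at (1.52054816, -1.40973568) = 18.02495296

18.02495296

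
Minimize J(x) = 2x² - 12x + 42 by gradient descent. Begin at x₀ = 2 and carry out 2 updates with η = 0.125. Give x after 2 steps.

J′(x) = 4x - 12
x₁ = 2 − 0.125·(-4) = 2.5
x₂ = 2.5 − 0.125·(-2) = 2.75

2.75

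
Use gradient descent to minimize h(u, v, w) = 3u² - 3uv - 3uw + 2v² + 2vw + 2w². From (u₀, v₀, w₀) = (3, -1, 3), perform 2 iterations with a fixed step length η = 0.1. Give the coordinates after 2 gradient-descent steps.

∇h = (6u - 3v - 3w, -3u + 4v + 2w, -3u + 2v + 4w)
(u₁, v₁, w₁) = (3, -1, 3) − 0.1·(12, -7, 1) = (1.8, -0.3, 2.9)
(u₂, v₂, w₂) = (1.8, -0.3, 2.9) − 0.1·(3, -0.8, 5.6) = (1.5, -0.22, 2.34)

(1.5, -0.22, 2.34)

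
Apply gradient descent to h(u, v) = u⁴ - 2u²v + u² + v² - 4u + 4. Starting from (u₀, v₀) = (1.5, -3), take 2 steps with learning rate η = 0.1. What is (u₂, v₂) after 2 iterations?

(1.85855, -1.0795)

∇h = (4u³ - 4uv + 2u - 4, -2u² + 2v)
(u₁, v₁) = (1.5, -3) − 0.1·(30.5, -10.5) = (-1.55, -1.95)
(u₂, v₂) = (-1.55, -1.95) − 0.1·(-34.0855, -8.705) = (1.85855, -1.0795)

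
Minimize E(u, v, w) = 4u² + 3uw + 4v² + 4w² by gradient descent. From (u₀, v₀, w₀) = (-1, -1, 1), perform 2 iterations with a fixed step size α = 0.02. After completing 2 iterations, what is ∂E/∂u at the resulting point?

-4.05

∇E = (8u + 3w, 8v, 3u + 8w)
(u₁, v₁, w₁) = (-1, -1, 1) − 0.02·(-5, -8, 5) = (-0.9, -0.84, 0.9)
(u₂, v₂, w₂) = (-0.9, -0.84, 0.9) − 0.02·(-4.5, -6.72, 4.5) = (-0.81, -0.7056, 0.81)
∂E/∂u at (-0.81, -0.7056, 0.81) = -4.05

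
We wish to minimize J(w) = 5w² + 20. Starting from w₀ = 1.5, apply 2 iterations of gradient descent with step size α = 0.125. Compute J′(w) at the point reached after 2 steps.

0.9375

J′(w) = 10w
Step 1: J′(1.5) = 15; w₁ = 1.5 − 0.125·15 = -0.375
Step 2: J′(-0.375) = -3.75; w₂ = -0.375 − 0.125·(-3.75) = 0.09375
J′(w) at (0.09375) = 0.9375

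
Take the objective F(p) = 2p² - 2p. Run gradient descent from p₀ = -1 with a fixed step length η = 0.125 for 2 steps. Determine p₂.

0.125

F′(p) = 4p - 2
Step 1: F′(-1) = -6; p₁ = -1 − 0.125·(-6) = -0.25
Step 2: F′(-0.25) = -3; p₂ = -0.25 − 0.125·(-3) = 0.125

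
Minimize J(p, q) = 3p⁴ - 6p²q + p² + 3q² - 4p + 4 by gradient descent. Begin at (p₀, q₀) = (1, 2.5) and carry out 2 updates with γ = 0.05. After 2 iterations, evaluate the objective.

∇J = (12p³ - 12pq + 2p - 4, -6p² + 6q)
Step 1: at (1, 2.5), ∇J = (-20, 9) → (1, 2.5) − 0.05·(-20, 9) = (2, 2.05)
Step 2: at (2, 2.05), ∇J = (46.8, -11.7) → (2, 2.05) − 0.05·(46.8, -11.7) = (-0.34, 2.635)
J(-0.34, 2.635) = 24.51772908

24.51772908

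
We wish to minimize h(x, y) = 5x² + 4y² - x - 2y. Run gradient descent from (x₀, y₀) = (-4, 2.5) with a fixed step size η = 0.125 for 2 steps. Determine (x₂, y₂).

(-0.15625, 0.25)

∇h = (10x - 1, 8y - 2)
Step 1: at (-4, 2.5), ∇h = (-41, 18) → (-4, 2.5) − 0.125·(-41, 18) = (1.125, 0.25)
Step 2: at (1.125, 0.25), ∇h = (10.25, 0) → (1.125, 0.25) − 0.125·(10.25, 0) = (-0.15625, 0.25)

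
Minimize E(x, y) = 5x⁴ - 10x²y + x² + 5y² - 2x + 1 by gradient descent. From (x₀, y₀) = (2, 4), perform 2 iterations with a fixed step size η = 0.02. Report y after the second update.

∇E = (20x³ - 20xy + 2x - 2, -10x² + 10y)
Step 1: at (2, 4), ∇E = (2, 0) → (2, 4) − 0.02·(2, 0) = (1.96, 4)
Step 2: at (1.96, 4), ∇E = (-4.28928, 1.584) → (1.96, 4) − 0.02·(-4.28928, 1.584) = (2.0457856, 3.96832)
y = 3.96832

3.96832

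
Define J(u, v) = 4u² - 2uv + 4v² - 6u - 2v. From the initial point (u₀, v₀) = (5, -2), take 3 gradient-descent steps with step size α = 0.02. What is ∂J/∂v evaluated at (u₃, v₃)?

∇J = (8u - 2v - 6, -2u + 8v - 2)
Step 1: at (5, -2), ∇J = (38, -28) → (5, -2) − 0.02·(38, -28) = (4.24, -1.44)
Step 2: at (4.24, -1.44), ∇J = (30.8, -22) → (4.24, -1.44) − 0.02·(30.8, -22) = (3.624, -1)
Step 3: at (3.624, -1), ∇J = (24.992, -17.248) → (3.624, -1) − 0.02·(24.992, -17.248) = (3.12416, -0.65504)
∂J/∂v at (3.12416, -0.65504) = -13.48864

-13.48864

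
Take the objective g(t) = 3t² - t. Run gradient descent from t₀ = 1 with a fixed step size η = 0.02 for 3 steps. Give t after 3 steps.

0.73456

g′(t) = 6t - 1
t₁ = 1 − 0.02·5 = 0.9
t₂ = 0.9 − 0.02·4.4 = 0.812
t₃ = 0.812 − 0.02·3.872 = 0.73456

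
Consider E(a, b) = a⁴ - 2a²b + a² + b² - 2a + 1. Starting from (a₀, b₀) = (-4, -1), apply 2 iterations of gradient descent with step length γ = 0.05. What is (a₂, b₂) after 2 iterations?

(-195.4562, 10.831)

∇E = (4a³ - 4ab + 2a - 2, -2a² + 2b)
Step 1: at (-4, -1), ∇E = (-282, -34) → (-4, -1) − 0.05·(-282, -34) = (10.1, 0.7)
Step 2: at (10.1, 0.7), ∇E = (4111.124, -202.62) → (10.1, 0.7) − 0.05·(4111.124, -202.62) = (-195.4562, 10.831)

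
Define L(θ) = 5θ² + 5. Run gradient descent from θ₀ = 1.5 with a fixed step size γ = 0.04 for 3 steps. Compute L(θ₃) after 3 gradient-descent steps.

L′(θ) = 10θ
θ₁ = 1.5 − 0.04·15 = 0.9
θ₂ = 0.9 − 0.04·9 = 0.54
θ₃ = 0.54 − 0.04·5.4 = 0.324
L(0.324) = 5.52488

5.52488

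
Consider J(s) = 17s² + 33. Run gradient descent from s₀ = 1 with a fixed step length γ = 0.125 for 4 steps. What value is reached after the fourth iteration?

J′(s) = 34s
Step 1: J′(1) = 34; s₁ = 1 − 0.125·34 = -3.25
Step 2: J′(-3.25) = -110.5; s₂ = -3.25 − 0.125·(-110.5) = 10.5625
Step 3: J′(10.5625) = 359.125; s₃ = 10.5625 − 0.125·359.125 = -34.328125
Step 4: J′(-34.328125) = -1167.15625; s₄ = -34.328125 − 0.125·(-1167.15625) = 111.56640625

111.56640625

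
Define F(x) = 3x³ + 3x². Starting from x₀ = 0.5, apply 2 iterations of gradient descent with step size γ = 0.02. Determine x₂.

F′(x) = 9x² + 6x
Step 1: F′(0.5) = 5.25; x₁ = 0.5 − 0.02·5.25 = 0.395
Step 2: F′(0.395) = 3.774225; x₂ = 0.395 − 0.02·3.774225 = 0.3195155

0.3195155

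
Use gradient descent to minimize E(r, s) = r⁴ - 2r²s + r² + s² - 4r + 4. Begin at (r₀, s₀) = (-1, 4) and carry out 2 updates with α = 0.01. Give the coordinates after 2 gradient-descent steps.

∇E = (4r³ - 4rs + 2r - 4, -2r² + 2s)
Step 1: at (-1, 4), ∇E = (6, 6) → (-1, 4) − 0.01·(6, 6) = (-1.06, 3.94)
Step 2: at (-1.06, 3.94), ∇E = (5.821536, 5.6328) → (-1.06, 3.94) − 0.01·(5.821536, 5.6328) = (-1.11821536, 3.883672)

(-1.11821536, 3.883672)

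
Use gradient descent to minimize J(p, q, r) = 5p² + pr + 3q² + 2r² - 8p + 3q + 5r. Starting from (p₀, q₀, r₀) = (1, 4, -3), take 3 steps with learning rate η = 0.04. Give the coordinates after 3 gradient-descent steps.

(1.05504, 1.475392, -2.392576)

∇J = (10p + r - 8, 6q + 3, p + 4r + 5)
(p₁, q₁, r₁) = (1, 4, -3) − 0.04·(-1, 27, -6) = (1.04, 2.92, -2.76)
(p₂, q₂, r₂) = (1.04, 2.92, -2.76) − 0.04·(-0.36, 20.52, -5) = (1.0544, 2.0992, -2.56)
(p₃, q₃, r₃) = (1.0544, 2.0992, -2.56) − 0.04·(-0.016, 15.5952, -4.1856) = (1.05504, 1.475392, -2.392576)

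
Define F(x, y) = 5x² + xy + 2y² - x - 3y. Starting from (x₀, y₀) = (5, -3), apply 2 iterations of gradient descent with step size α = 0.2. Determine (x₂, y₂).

∇F = (10x + y - 1, x + 4y - 3)
Step 1: at (5, -3), ∇F = (46, -10) → (5, -3) − 0.2·(46, -10) = (-4.2, -1)
Step 2: at (-4.2, -1), ∇F = (-44, -11.2) → (-4.2, -1) − 0.2·(-44, -11.2) = (4.6, 1.24)

(4.6, 1.24)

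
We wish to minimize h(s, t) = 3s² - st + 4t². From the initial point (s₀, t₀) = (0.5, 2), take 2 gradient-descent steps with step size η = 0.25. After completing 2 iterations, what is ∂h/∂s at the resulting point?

∇h = (6s - t, -s + 8t)
(s₁, t₁) = (0.5, 2) − 0.25·(1, 15.5) = (0.25, -1.875)
(s₂, t₂) = (0.25, -1.875) − 0.25·(3.375, -15.25) = (-0.59375, 1.9375)
∂h/∂s at (-0.59375, 1.9375) = -5.5

-5.5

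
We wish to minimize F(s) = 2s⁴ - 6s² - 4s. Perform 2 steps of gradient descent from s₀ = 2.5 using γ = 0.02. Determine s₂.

0.87289088

F′(s) = 8s³ - 12s - 4
s₁ = 2.5 − 0.02·91 = 0.68
s₂ = 0.68 − 0.02·(-9.644544) = 0.87289088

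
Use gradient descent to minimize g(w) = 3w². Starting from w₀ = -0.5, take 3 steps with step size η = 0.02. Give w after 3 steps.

g′(w) = 6w
Step 1: g′(-0.5) = -3; w₁ = -0.5 − 0.02·(-3) = -0.44
Step 2: g′(-0.44) = -2.64; w₂ = -0.44 − 0.02·(-2.64) = -0.3872
Step 3: g′(-0.3872) = -2.3232; w₃ = -0.3872 − 0.02·(-2.3232) = -0.340736

-0.340736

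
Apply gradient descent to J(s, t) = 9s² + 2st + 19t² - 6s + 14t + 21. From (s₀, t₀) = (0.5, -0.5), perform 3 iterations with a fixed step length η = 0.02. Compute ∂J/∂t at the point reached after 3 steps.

-0.112256

∇J = (18s + 2t - 6, 2s + 38t + 14)
(s₁, t₁) = (0.5, -0.5) − 0.02·(2, -4) = (0.46, -0.42)
(s₂, t₂) = (0.46, -0.42) − 0.02·(1.44, -1.04) = (0.4312, -0.3992)
(s₃, t₃) = (0.4312, -0.3992) − 0.02·(0.9632, -0.3072) = (0.411936, -0.393056)
∂J/∂t at (0.411936, -0.393056) = -0.112256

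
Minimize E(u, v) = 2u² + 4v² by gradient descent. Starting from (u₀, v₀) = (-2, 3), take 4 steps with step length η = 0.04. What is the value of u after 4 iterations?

∇E = (4u, 8v)
(u₁, v₁) = (-2, 3) − 0.04·(-8, 24) = (-1.68, 2.04)
(u₂, v₂) = (-1.68, 2.04) − 0.04·(-6.72, 16.32) = (-1.4112, 1.3872)
(u₃, v₃) = (-1.4112, 1.3872) − 0.04·(-5.6448, 11.0976) = (-1.185408, 0.943296)
(u₄, v₄) = (-1.185408, 0.943296) − 0.04·(-4.741632, 7.546368) = (-0.99574272, 0.64144128)
u = -0.99574272

-0.99574272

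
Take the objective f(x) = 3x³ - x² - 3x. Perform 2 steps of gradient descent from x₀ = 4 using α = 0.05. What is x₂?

-5.925125

f′(x) = 9x² - 2x - 3
Step 1: f′(4) = 133; x₁ = 4 − 0.05·133 = -2.65
Step 2: f′(-2.65) = 65.5025; x₂ = -2.65 − 0.05·65.5025 = -5.925125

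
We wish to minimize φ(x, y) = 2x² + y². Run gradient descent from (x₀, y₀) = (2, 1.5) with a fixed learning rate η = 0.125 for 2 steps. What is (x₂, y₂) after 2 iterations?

∇φ = (4x, 2y)
(x₁, y₁) = (2, 1.5) − 0.125·(8, 3) = (1, 1.125)
(x₂, y₂) = (1, 1.125) − 0.125·(4, 2.25) = (0.5, 0.84375)

(0.5, 0.84375)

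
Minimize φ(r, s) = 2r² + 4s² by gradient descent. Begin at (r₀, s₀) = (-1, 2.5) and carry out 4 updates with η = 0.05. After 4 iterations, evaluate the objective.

0.75544832

∇φ = (4r, 8s)
Step 1: at (-1, 2.5), ∇φ = (-4, 20) → (-1, 2.5) − 0.05·(-4, 20) = (-0.8, 1.5)
Step 2: at (-0.8, 1.5), ∇φ = (-3.2, 12) → (-0.8, 1.5) − 0.05·(-3.2, 12) = (-0.64, 0.9)
Step 3: at (-0.64, 0.9), ∇φ = (-2.56, 7.2) → (-0.64, 0.9) − 0.05·(-2.56, 7.2) = (-0.512, 0.54)
Step 4: at (-0.512, 0.54), ∇φ = (-2.048, 4.32) → (-0.512, 0.54) − 0.05·(-2.048, 4.32) = (-0.4096, 0.324)
φ(-0.4096, 0.324) = 0.75544832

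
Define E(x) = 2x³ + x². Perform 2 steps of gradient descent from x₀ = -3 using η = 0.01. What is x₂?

E′(x) = 6x² + 2x
x₁ = -3 − 0.01·48 = -3.48
x₂ = -3.48 − 0.01·65.7024 = -4.137024

-4.137024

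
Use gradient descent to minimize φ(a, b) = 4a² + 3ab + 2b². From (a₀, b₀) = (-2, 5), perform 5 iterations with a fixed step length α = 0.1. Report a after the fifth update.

-0.64267

∇φ = (8a + 3b, 3a + 4b)
(a₁, b₁) = (-2, 5) − 0.1·(-1, 14) = (-1.9, 3.6)
(a₂, b₂) = (-1.9, 3.6) − 0.1·(-4.4, 8.7) = (-1.46, 2.73)
(a₃, b₃) = (-1.46, 2.73) − 0.1·(-3.49, 6.54) = (-1.111, 2.076)
(a₄, b₄) = (-1.111, 2.076) − 0.1·(-2.66, 4.971) = (-0.845, 1.5789)
(a₅, b₅) = (-0.845, 1.5789) − 0.1·(-2.0233, 3.7806) = (-0.64267, 1.20084)
a = -0.64267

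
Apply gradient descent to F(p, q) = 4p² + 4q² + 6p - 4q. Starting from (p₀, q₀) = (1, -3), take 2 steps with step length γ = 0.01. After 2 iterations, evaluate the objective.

40.6290688

∇F = (8p + 6, 8q - 4)
Step 1: at (1, -3), ∇F = (14, -28) → (1, -3) − 0.01·(14, -28) = (0.86, -2.72)
Step 2: at (0.86, -2.72), ∇F = (12.88, -25.76) → (0.86, -2.72) − 0.01·(12.88, -25.76) = (0.7312, -2.4624)
F(0.7312, -2.4624) = 40.6290688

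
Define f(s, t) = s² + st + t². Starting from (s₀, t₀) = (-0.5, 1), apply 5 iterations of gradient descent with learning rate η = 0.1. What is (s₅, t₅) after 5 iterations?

∇f = (2s + t, s + 2t)
(s₁, t₁) = (-0.5, 1) − 0.1·(0, 1.5) = (-0.5, 0.85)
(s₂, t₂) = (-0.5, 0.85) − 0.1·(-0.15, 1.2) = (-0.485, 0.73)
(s₃, t₃) = (-0.485, 0.73) − 0.1·(-0.24, 0.975) = (-0.461, 0.6325)
(s₄, t₄) = (-0.461, 0.6325) − 0.1·(-0.2895, 0.804) = (-0.43205, 0.5521)
(s₅, t₅) = (-0.43205, 0.5521) − 0.1·(-0.312, 0.67215) = (-0.40085, 0.484885)

(-0.40085, 0.484885)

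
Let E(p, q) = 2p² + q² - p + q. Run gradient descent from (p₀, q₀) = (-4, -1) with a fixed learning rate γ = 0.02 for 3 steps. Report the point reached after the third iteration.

∇E = (4p - 1, 2q + 1)
Step 1: at (-4, -1), ∇E = (-17, -1) → (-4, -1) − 0.02·(-17, -1) = (-3.66, -0.98)
Step 2: at (-3.66, -0.98), ∇E = (-15.64, -0.96) → (-3.66, -0.98) − 0.02·(-15.64, -0.96) = (-3.3472, -0.9608)
Step 3: at (-3.3472, -0.9608), ∇E = (-14.3888, -0.9216) → (-3.3472, -0.9608) − 0.02·(-14.3888, -0.9216) = (-3.059424, -0.942368)

(-3.059424, -0.942368)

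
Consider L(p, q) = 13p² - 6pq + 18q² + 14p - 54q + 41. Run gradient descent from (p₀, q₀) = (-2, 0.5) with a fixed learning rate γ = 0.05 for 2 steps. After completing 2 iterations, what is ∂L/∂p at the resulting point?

∇L = (26p - 6q + 14, -6p + 36q - 54)
Step 1: at (-2, 0.5), ∇L = (-41, -24) → (-2, 0.5) − 0.05·(-41, -24) = (0.05, 1.7)
Step 2: at (0.05, 1.7), ∇L = (5.1, 6.9) → (0.05, 1.7) − 0.05·(5.1, 6.9) = (-0.205, 1.355)
∂L/∂p at (-0.205, 1.355) = 0.54

0.54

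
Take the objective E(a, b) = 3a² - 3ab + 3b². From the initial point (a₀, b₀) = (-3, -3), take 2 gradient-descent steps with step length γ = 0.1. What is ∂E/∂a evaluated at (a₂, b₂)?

-4.41

∇E = (6a - 3b, -3a + 6b)
(a₁, b₁) = (-3, -3) − 0.1·(-9, -9) = (-2.1, -2.1)
(a₂, b₂) = (-2.1, -2.1) − 0.1·(-6.3, -6.3) = (-1.47, -1.47)
∂E/∂a at (-1.47, -1.47) = -4.41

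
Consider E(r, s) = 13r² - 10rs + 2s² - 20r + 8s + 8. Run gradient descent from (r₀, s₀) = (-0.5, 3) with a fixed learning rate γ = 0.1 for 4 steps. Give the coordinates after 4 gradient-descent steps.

(-31.4368, 14.708)

∇E = (26r - 10s - 20, -10r + 4s + 8)
Step 1: at (-0.5, 3), ∇E = (-63, 25) → (-0.5, 3) − 0.1·(-63, 25) = (5.8, 0.5)
Step 2: at (5.8, 0.5), ∇E = (125.8, -48) → (5.8, 0.5) − 0.1·(125.8, -48) = (-6.78, 5.3)
Step 3: at (-6.78, 5.3), ∇E = (-249.28, 97) → (-6.78, 5.3) − 0.1·(-249.28, 97) = (18.148, -4.4)
Step 4: at (18.148, -4.4), ∇E = (495.848, -191.08) → (18.148, -4.4) − 0.1·(495.848, -191.08) = (-31.4368, 14.708)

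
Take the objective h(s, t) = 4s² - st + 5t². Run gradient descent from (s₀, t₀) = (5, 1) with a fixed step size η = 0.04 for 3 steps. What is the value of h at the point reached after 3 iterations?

11.04174186496

∇h = (8s - t, -s + 10t)
Step 1: at (5, 1), ∇h = (39, 5) → (5, 1) − 0.04·(39, 5) = (3.44, 0.8)
Step 2: at (3.44, 0.8), ∇h = (26.72, 4.56) → (3.44, 0.8) − 0.04·(26.72, 4.56) = (2.3712, 0.6176)
Step 3: at (2.3712, 0.6176), ∇h = (18.352, 3.8048) → (2.3712, 0.6176) − 0.04·(18.352, 3.8048) = (1.63712, 0.465408)
h(1.63712, 0.465408) = 11.04174186496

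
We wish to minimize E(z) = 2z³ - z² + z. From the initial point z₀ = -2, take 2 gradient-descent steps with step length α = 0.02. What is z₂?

-3.501968

E′(z) = 6z² - 2z + 1
Step 1: E′(-2) = 29; z₁ = -2 − 0.02·29 = -2.58
Step 2: E′(-2.58) = 46.0984; z₂ = -2.58 − 0.02·46.0984 = -3.501968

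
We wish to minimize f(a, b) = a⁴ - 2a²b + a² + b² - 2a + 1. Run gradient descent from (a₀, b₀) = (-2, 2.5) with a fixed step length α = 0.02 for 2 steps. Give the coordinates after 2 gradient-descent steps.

(-1.51739648, 2.565184)

∇f = (4a³ - 4ab + 2a - 2, -2a² + 2b)
(a₁, b₁) = (-2, 2.5) − 0.02·(-18, -3) = (-1.64, 2.56)
(a₂, b₂) = (-1.64, 2.56) − 0.02·(-6.130176, -0.2592) = (-1.51739648, 2.565184)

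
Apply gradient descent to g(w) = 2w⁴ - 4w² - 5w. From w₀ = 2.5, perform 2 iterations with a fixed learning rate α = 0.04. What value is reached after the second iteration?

g′(w) = 8w³ - 8w - 5
Step 1: g′(2.5) = 100; w₁ = 2.5 − 0.04·100 = -1.5
Step 2: g′(-1.5) = -20; w₂ = -1.5 − 0.04·(-20) = -0.7

-0.7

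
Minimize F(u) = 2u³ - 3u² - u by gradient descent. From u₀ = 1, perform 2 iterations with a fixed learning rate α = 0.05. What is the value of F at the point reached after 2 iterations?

F′(u) = 6u² - 6u - 1
Step 1: F′(1) = -1; u₁ = 1 − 0.05·(-1) = 1.05
Step 2: F′(1.05) = -0.685; u₂ = 1.05 − 0.05·(-0.685) = 1.08425
F(1.08425) = -2.06175978896875

-2.06175978896875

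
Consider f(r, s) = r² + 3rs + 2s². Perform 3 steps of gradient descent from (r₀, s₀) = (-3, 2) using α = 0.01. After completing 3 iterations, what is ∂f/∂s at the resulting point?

∇f = (2r + 3s, 3r + 4s)
Step 1: at (-3, 2), ∇f = (0, -1) → (-3, 2) − 0.01·(0, -1) = (-3, 2.01)
Step 2: at (-3, 2.01), ∇f = (0.03, -0.96) → (-3, 2.01) − 0.01·(0.03, -0.96) = (-3.0003, 2.0196)
Step 3: at (-3.0003, 2.0196), ∇f = (0.0582, -0.9225) → (-3.0003, 2.0196) − 0.01·(0.0582, -0.9225) = (-3.000882, 2.028825)
∂f/∂s at (-3.000882, 2.028825) = -0.887346

-0.887346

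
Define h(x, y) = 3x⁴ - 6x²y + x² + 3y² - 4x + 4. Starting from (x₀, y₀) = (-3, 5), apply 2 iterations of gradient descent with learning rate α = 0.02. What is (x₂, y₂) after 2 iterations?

(0.26189312, 4.823168)

∇h = (12x³ - 12xy + 2x - 4, -6x² + 6y)
(x₁, y₁) = (-3, 5) − 0.02·(-154, -24) = (0.08, 5.48)
(x₂, y₂) = (0.08, 5.48) − 0.02·(-9.094656, 32.8416) = (0.26189312, 4.823168)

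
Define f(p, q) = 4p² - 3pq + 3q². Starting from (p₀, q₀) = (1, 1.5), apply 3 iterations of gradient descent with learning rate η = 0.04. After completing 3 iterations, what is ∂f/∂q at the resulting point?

3.48384

∇f = (8p - 3q, -3p + 6q)
Step 1: at (1, 1.5), ∇f = (3.5, 6) → (1, 1.5) − 0.04·(3.5, 6) = (0.86, 1.26)
Step 2: at (0.86, 1.26), ∇f = (3.1, 4.98) → (0.86, 1.26) − 0.04·(3.1, 4.98) = (0.736, 1.0608)
Step 3: at (0.736, 1.0608), ∇f = (2.7056, 4.1568) → (0.736, 1.0608) − 0.04·(2.7056, 4.1568) = (0.627776, 0.894528)
∂f/∂q at (0.627776, 0.894528) = 3.48384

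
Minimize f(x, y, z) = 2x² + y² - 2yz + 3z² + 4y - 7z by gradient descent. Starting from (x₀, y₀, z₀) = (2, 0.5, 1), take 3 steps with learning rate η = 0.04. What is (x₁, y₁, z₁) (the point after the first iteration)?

(1.68, 0.38, 1.08)

∇f = (4x, 2y - 2z + 4, -2y + 6z - 7)
Step 1: at (2, 0.5, 1), ∇f = (8, 3, -2) → (2, 0.5, 1) − 0.04·(8, 3, -2) = (1.68, 0.38, 1.08)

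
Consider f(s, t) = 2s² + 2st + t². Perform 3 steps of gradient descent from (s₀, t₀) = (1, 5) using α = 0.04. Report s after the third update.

-0.323136

∇f = (4s + 2t, 2s + 2t)
Step 1: at (1, 5), ∇f = (14, 12) → (1, 5) − 0.04·(14, 12) = (0.44, 4.52)
Step 2: at (0.44, 4.52), ∇f = (10.8, 9.92) → (0.44, 4.52) − 0.04·(10.8, 9.92) = (0.008, 4.1232)
Step 3: at (0.008, 4.1232), ∇f = (8.2784, 8.2624) → (0.008, 4.1232) − 0.04·(8.2784, 8.2624) = (-0.323136, 3.792704)
s = -0.323136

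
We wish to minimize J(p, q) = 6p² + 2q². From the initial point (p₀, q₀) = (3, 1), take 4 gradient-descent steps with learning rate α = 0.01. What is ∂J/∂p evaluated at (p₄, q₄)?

∇J = (12p, 4q)
Step 1: at (3, 1), ∇J = (36, 4) → (3, 1) − 0.01·(36, 4) = (2.64, 0.96)
Step 2: at (2.64, 0.96), ∇J = (31.68, 3.84) → (2.64, 0.96) − 0.01·(31.68, 3.84) = (2.3232, 0.9216)
Step 3: at (2.3232, 0.9216), ∇J = (27.8784, 3.6864) → (2.3232, 0.9216) − 0.01·(27.8784, 3.6864) = (2.044416, 0.884736)
Step 4: at (2.044416, 0.884736), ∇J = (24.532992, 3.538944) → (2.044416, 0.884736) − 0.01·(24.532992, 3.538944) = (1.79908608, 0.84934656)
∂J/∂p at (1.79908608, 0.84934656) = 21.58903296

21.58903296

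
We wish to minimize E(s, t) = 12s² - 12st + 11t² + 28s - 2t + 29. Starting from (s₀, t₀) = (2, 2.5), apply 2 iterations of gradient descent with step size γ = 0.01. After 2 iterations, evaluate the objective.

∇E = (24s - 12t + 28, -12s + 22t - 2)
Step 1: at (2, 2.5), ∇E = (46, 29) → (2, 2.5) − 0.01·(46, 29) = (1.54, 2.21)
Step 2: at (1.54, 2.21), ∇E = (38.44, 28.14) → (1.54, 2.21) − 0.01·(38.44, 28.14) = (1.1556, 1.9286)
E(1.1556, 1.9286) = 87.69473196

87.69473196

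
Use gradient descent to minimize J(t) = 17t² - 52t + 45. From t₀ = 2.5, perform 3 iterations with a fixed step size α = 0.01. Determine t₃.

1.808452

J′(t) = 34t - 52
t₁ = 2.5 − 0.01·33 = 2.17
t₂ = 2.17 − 0.01·21.78 = 1.9522
t₃ = 1.9522 − 0.01·14.3748 = 1.808452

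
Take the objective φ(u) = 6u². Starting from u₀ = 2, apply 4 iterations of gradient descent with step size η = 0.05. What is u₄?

φ′(u) = 12u
Step 1: φ′(2) = 24; u₁ = 2 − 0.05·24 = 0.8
Step 2: φ′(0.8) = 9.6; u₂ = 0.8 − 0.05·9.6 = 0.32
Step 3: φ′(0.32) = 3.84; u₃ = 0.32 − 0.05·3.84 = 0.128
Step 4: φ′(0.128) = 1.536; u₄ = 0.128 − 0.05·1.536 = 0.0512

0.0512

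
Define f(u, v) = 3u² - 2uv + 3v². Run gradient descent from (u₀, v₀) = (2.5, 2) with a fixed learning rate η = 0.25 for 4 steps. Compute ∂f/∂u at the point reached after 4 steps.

∇f = (6u - 2v, -2u + 6v)
Step 1: at (2.5, 2), ∇f = (11, 7) → (2.5, 2) − 0.25·(11, 7) = (-0.25, 0.25)
Step 2: at (-0.25, 0.25), ∇f = (-2, 2) → (-0.25, 0.25) − 0.25·(-2, 2) = (0.25, -0.25)
Step 3: at (0.25, -0.25), ∇f = (2, -2) → (0.25, -0.25) − 0.25·(2, -2) = (-0.25, 0.25)
Step 4: at (-0.25, 0.25), ∇f = (-2, 2) → (-0.25, 0.25) − 0.25·(-2, 2) = (0.25, -0.25)
∂f/∂u at (0.25, -0.25) = 2

2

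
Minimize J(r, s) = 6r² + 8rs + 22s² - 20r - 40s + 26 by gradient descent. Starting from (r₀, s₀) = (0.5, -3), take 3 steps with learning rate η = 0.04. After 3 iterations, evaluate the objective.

110.126481242112

∇J = (12r + 8s - 20, 8r + 44s - 40)
Step 1: at (0.5, -3), ∇J = (-38, -168) → (0.5, -3) − 0.04·(-38, -168) = (2.02, 3.72)
Step 2: at (2.02, 3.72), ∇J = (34, 139.84) → (2.02, 3.72) − 0.04·(34, 139.84) = (0.66, -1.8736)
Step 3: at (0.66, -1.8736), ∇J = (-27.0688, -117.1584) → (0.66, -1.8736) − 0.04·(-27.0688, -117.1584) = (1.742752, 2.812736)
J(1.742752, 2.812736) = 110.126481242112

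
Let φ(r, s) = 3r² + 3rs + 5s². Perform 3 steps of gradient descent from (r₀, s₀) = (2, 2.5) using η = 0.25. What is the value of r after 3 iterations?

∇φ = (6r + 3s, 3r + 10s)
(r₁, s₁) = (2, 2.5) − 0.25·(19.5, 31) = (-2.875, -5.25)
(r₂, s₂) = (-2.875, -5.25) − 0.25·(-33, -61.125) = (5.375, 10.03125)
(r₃, s₃) = (5.375, 10.03125) − 0.25·(62.34375, 116.4375) = (-10.2109375, -19.078125)
r = -10.2109375

-10.2109375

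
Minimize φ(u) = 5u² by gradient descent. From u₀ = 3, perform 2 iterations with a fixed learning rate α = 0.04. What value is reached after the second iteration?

1.08

φ′(u) = 10u
u₁ = 3 − 0.04·30 = 1.8
u₂ = 1.8 − 0.04·18 = 1.08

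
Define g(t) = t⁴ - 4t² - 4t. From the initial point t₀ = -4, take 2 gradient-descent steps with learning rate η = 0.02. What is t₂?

g′(t) = 4t³ - 8t - 4
Step 1: g′(-4) = -228; t₁ = -4 − 0.02·(-228) = 0.56
Step 2: g′(0.56) = -7.777536; t₂ = 0.56 − 0.02·(-7.777536) = 0.71555072

0.71555072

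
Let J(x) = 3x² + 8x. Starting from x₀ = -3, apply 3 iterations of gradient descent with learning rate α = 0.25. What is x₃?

-1.125

J′(x) = 6x + 8
x₁ = -3 − 0.25·(-10) = -0.5
x₂ = -0.5 − 0.25·5 = -1.75
x₃ = -1.75 − 0.25·(-2.5) = -1.125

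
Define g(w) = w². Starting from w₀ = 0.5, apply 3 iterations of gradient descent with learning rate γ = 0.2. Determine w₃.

0.108

g′(w) = 2w
Step 1: g′(0.5) = 1; w₁ = 0.5 − 0.2·1 = 0.3
Step 2: g′(0.3) = 0.6; w₂ = 0.3 − 0.2·0.6 = 0.18
Step 3: g′(0.18) = 0.36; w₃ = 0.18 − 0.2·0.36 = 0.108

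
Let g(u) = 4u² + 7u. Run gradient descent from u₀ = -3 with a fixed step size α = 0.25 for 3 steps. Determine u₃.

1.25

g′(u) = 8u + 7
Step 1: g′(-3) = -17; u₁ = -3 − 0.25·(-17) = 1.25
Step 2: g′(1.25) = 17; u₂ = 1.25 − 0.25·17 = -3
Step 3: g′(-3) = -17; u₃ = -3 − 0.25·(-17) = 1.25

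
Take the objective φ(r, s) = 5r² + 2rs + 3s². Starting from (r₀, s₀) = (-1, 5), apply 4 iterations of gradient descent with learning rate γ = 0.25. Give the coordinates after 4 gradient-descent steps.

(7.75, 3.25)

∇φ = (10r + 2s, 2r + 6s)
(r₁, s₁) = (-1, 5) − 0.25·(0, 28) = (-1, -2)
(r₂, s₂) = (-1, -2) − 0.25·(-14, -14) = (2.5, 1.5)
(r₃, s₃) = (2.5, 1.5) − 0.25·(28, 14) = (-4.5, -2)
(r₄, s₄) = (-4.5, -2) − 0.25·(-49, -21) = (7.75, 3.25)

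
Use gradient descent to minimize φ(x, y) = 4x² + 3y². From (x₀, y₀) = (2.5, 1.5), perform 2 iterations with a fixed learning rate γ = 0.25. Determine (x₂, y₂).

∇φ = (8x, 6y)
(x₁, y₁) = (2.5, 1.5) − 0.25·(20, 9) = (-2.5, -0.75)
(x₂, y₂) = (-2.5, -0.75) − 0.25·(-20, -4.5) = (2.5, 0.375)

(2.5, 0.375)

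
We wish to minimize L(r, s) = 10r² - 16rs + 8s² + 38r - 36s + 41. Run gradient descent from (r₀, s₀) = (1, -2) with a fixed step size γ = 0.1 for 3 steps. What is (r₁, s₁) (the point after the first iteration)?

∇L = (20r - 16s + 38, -16r + 16s - 36)
(r₁, s₁) = (1, -2) − 0.1·(90, -84) = (-8, 6.4)

(-8, 6.4)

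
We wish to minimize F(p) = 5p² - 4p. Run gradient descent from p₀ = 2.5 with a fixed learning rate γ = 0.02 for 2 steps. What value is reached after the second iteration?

1.744

F′(p) = 10p - 4
p₁ = 2.5 − 0.02·21 = 2.08
p₂ = 2.08 − 0.02·16.8 = 1.744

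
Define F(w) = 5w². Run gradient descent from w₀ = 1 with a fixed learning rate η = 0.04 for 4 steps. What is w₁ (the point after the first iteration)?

0.6

F′(w) = 10w
w₁ = 1 − 0.04·10 = 0.6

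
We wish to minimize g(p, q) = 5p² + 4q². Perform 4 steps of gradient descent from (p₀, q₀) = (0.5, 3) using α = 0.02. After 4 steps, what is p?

∇g = (10p, 8q)
(p₁, q₁) = (0.5, 3) − 0.02·(5, 24) = (0.4, 2.52)
(p₂, q₂) = (0.4, 2.52) − 0.02·(4, 20.16) = (0.32, 2.1168)
(p₃, q₃) = (0.32, 2.1168) − 0.02·(3.2, 16.9344) = (0.256, 1.778112)
(p₄, q₄) = (0.256, 1.778112) − 0.02·(2.56, 14.224896) = (0.2048, 1.49361408)
p = 0.2048

0.2048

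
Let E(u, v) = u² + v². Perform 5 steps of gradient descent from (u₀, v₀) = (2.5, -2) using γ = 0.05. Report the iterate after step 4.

(1.64025, -1.3122)

∇E = (2u, 2v)
Step 1: at (2.5, -2), ∇E = (5, -4) → (2.5, -2) − 0.05·(5, -4) = (2.25, -1.8)
Step 2: at (2.25, -1.8), ∇E = (4.5, -3.6) → (2.25, -1.8) − 0.05·(4.5, -3.6) = (2.025, -1.62)
Step 3: at (2.025, -1.62), ∇E = (4.05, -3.24) → (2.025, -1.62) − 0.05·(4.05, -3.24) = (1.8225, -1.458)
Step 4: at (1.8225, -1.458), ∇E = (3.645, -2.916) → (1.8225, -1.458) − 0.05·(3.645, -2.916) = (1.64025, -1.3122)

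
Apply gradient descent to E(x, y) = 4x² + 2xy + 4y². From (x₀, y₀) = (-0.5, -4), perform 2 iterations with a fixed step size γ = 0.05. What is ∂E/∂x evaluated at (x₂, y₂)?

∇E = (8x + 2y, 2x + 8y)
(x₁, y₁) = (-0.5, -4) − 0.05·(-12, -33) = (0.1, -2.35)
(x₂, y₂) = (0.1, -2.35) − 0.05·(-3.9, -18.6) = (0.295, -1.42)
∂E/∂x at (0.295, -1.42) = -0.48

-0.48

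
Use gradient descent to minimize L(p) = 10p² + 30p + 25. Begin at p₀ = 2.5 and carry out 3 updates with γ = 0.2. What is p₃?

-109.5

L′(p) = 20p + 30
Step 1: L′(2.5) = 80; p₁ = 2.5 − 0.2·80 = -13.5
Step 2: L′(-13.5) = -240; p₂ = -13.5 − 0.2·(-240) = 34.5
Step 3: L′(34.5) = 720; p₃ = 34.5 − 0.2·720 = -109.5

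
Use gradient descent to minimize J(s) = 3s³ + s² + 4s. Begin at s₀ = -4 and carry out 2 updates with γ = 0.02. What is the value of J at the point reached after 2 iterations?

J′(s) = 9s² + 2s + 4
Step 1: J′(-4) = 140; s₁ = -4 − 0.02·140 = -6.8
Step 2: J′(-6.8) = 406.56; s₂ = -6.8 − 0.02·406.56 = -14.9312
J(-14.9312) = -9823.102103977984

-9823.102103977984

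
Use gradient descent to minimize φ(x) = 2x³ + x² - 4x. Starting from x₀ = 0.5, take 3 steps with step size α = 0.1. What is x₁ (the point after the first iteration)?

0.65

φ′(x) = 6x² + 2x - 4
Step 1: φ′(0.5) = -1.5; x₁ = 0.5 − 0.1·(-1.5) = 0.65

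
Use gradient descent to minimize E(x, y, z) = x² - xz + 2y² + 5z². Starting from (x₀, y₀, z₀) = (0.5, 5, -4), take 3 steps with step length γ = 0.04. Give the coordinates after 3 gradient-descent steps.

∇E = (2x - z, 4y, -x + 10z)
Step 1: at (0.5, 5, -4), ∇E = (5, 20, -40.5) → (0.5, 5, -4) − 0.04·(5, 20, -40.5) = (0.3, 4.2, -2.38)
Step 2: at (0.3, 4.2, -2.38), ∇E = (2.98, 16.8, -24.1) → (0.3, 4.2, -2.38) − 0.04·(2.98, 16.8, -24.1) = (0.1808, 3.528, -1.416)
Step 3: at (0.1808, 3.528, -1.416), ∇E = (1.7776, 14.112, -14.3408) → (0.1808, 3.528, -1.416) − 0.04·(1.7776, 14.112, -14.3408) = (0.109696, 2.96352, -0.842368)

(0.109696, 2.96352, -0.842368)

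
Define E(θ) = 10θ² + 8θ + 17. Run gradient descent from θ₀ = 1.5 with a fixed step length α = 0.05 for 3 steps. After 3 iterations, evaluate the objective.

15.4

E′(θ) = 20θ + 8
θ₁ = 1.5 − 0.05·38 = -0.4
θ₂ = -0.4 − 0.05·0 = -0.4
θ₃ = -0.4 − 0.05·0 = -0.4
E(-0.4) = 15.4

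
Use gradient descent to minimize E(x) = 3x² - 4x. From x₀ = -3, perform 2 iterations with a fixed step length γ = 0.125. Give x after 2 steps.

0.4375

E′(x) = 6x - 4
Step 1: E′(-3) = -22; x₁ = -3 − 0.125·(-22) = -0.25
Step 2: E′(-0.25) = -5.5; x₂ = -0.25 − 0.125·(-5.5) = 0.4375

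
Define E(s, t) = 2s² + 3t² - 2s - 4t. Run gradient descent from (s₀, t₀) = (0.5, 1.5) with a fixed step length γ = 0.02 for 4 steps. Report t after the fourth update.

1.1664128

∇E = (4s - 2, 6t - 4)
Step 1: at (0.5, 1.5), ∇E = (0, 5) → (0.5, 1.5) − 0.02·(0, 5) = (0.5, 1.4)
Step 2: at (0.5, 1.4), ∇E = (0, 4.4) → (0.5, 1.4) − 0.02·(0, 4.4) = (0.5, 1.312)
Step 3: at (0.5, 1.312), ∇E = (0, 3.872) → (0.5, 1.312) − 0.02·(0, 3.872) = (0.5, 1.23456)
Step 4: at (0.5, 1.23456), ∇E = (0, 3.40736) → (0.5, 1.23456) − 0.02·(0, 3.40736) = (0.5, 1.1664128)
t = 1.1664128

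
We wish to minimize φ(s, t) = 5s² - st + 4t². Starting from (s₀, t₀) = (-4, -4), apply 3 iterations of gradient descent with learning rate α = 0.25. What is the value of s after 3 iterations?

9.6875

∇φ = (10s - t, -s + 8t)
Step 1: at (-4, -4), ∇φ = (-36, -28) → (-4, -4) − 0.25·(-36, -28) = (5, 3)
Step 2: at (5, 3), ∇φ = (47, 19) → (5, 3) − 0.25·(47, 19) = (-6.75, -1.75)
Step 3: at (-6.75, -1.75), ∇φ = (-65.75, -7.25) → (-6.75, -1.75) − 0.25·(-65.75, -7.25) = (9.6875, 0.0625)
s = 9.6875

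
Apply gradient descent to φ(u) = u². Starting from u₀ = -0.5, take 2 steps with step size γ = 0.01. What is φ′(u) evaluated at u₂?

φ′(u) = 2u
Step 1: φ′(-0.5) = -1; u₁ = -0.5 − 0.01·(-1) = -0.49
Step 2: φ′(-0.49) = -0.98; u₂ = -0.49 − 0.01·(-0.98) = -0.4802
φ′(u) at (-0.4802) = -0.9604

-0.9604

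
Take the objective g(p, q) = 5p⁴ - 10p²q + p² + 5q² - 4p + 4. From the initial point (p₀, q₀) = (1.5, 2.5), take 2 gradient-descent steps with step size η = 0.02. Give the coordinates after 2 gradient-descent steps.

(1.4568148, 2.51778)

∇g = (20p³ - 20pq + 2p - 4, -10p² + 10q)
(p₁, q₁) = (1.5, 2.5) − 0.02·(-8.5, 2.5) = (1.67, 2.45)
(p₂, q₂) = (1.67, 2.45) − 0.02·(10.65926, -3.389) = (1.4568148, 2.51778)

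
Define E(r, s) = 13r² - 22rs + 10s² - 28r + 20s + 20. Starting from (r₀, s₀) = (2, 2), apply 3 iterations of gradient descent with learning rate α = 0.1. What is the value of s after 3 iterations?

-14.384

∇E = (26r - 22s - 28, -22r + 20s + 20)
Step 1: at (2, 2), ∇E = (-20, 16) → (2, 2) − 0.1·(-20, 16) = (4, 0.4)
Step 2: at (4, 0.4), ∇E = (67.2, -60) → (4, 0.4) − 0.1·(67.2, -60) = (-2.72, 6.4)
Step 3: at (-2.72, 6.4), ∇E = (-239.52, 207.84) → (-2.72, 6.4) − 0.1·(-239.52, 207.84) = (21.232, -14.384)
s = -14.384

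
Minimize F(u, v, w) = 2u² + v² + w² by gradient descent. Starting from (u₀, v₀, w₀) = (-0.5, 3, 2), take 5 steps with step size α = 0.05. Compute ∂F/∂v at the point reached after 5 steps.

∇F = (4u, 2v, 2w)
Step 1: at (-0.5, 3, 2), ∇F = (-2, 6, 4) → (-0.5, 3, 2) − 0.05·(-2, 6, 4) = (-0.4, 2.7, 1.8)
Step 2: at (-0.4, 2.7, 1.8), ∇F = (-1.6, 5.4, 3.6) → (-0.4, 2.7, 1.8) − 0.05·(-1.6, 5.4, 3.6) = (-0.32, 2.43, 1.62)
Step 3: at (-0.32, 2.43, 1.62), ∇F = (-1.28, 4.86, 3.24) → (-0.32, 2.43, 1.62) − 0.05·(-1.28, 4.86, 3.24) = (-0.256, 2.187, 1.458)
Step 4: at (-0.256, 2.187, 1.458), ∇F = (-1.024, 4.374, 2.916) → (-0.256, 2.187, 1.458) − 0.05·(-1.024, 4.374, 2.916) = (-0.2048, 1.9683, 1.3122)
Step 5: at (-0.2048, 1.9683, 1.3122), ∇F = (-0.8192, 3.9366, 2.6244) → (-0.2048, 1.9683, 1.3122) − 0.05·(-0.8192, 3.9366, 2.6244) = (-0.16384, 1.77147, 1.18098)
∂F/∂v at (-0.16384, 1.77147, 1.18098) = 3.54294

3.54294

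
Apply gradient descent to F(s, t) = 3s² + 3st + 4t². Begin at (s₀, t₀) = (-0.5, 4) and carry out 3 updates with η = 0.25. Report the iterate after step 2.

∇F = (6s + 3t, 3s + 8t)
Step 1: at (-0.5, 4), ∇F = (9, 30.5) → (-0.5, 4) − 0.25·(9, 30.5) = (-2.75, -3.625)
Step 2: at (-2.75, -3.625), ∇F = (-27.375, -37.25) → (-2.75, -3.625) − 0.25·(-27.375, -37.25) = (4.09375, 5.6875)

(4.09375, 5.6875)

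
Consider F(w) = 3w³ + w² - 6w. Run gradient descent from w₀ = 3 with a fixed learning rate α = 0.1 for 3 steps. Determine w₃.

F′(w) = 9w² + 2w - 6
Step 1: F′(3) = 81; w₁ = 3 − 0.1·81 = -5.1
Step 2: F′(-5.1) = 217.89; w₂ = -5.1 − 0.1·217.89 = -26.889
Step 3: F′(-26.889) = 6447.386889; w₃ = -26.889 − 0.1·6447.386889 = -671.6276889

-671.6276889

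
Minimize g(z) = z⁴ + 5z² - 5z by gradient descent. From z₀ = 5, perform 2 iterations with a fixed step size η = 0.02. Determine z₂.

g′(z) = 4z³ + 10z - 5
z₁ = 5 − 0.02·545 = -5.9
z₂ = -5.9 − 0.02·(-885.516) = 11.81032

11.81032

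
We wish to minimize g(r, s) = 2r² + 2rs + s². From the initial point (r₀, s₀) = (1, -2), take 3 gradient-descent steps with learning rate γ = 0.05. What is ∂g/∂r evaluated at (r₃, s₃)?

0.436

∇g = (4r + 2s, 2r + 2s)
(r₁, s₁) = (1, -2) − 0.05·(0, -2) = (1, -1.9)
(r₂, s₂) = (1, -1.9) − 0.05·(0.2, -1.8) = (0.99, -1.81)
(r₃, s₃) = (0.99, -1.81) − 0.05·(0.34, -1.64) = (0.973, -1.728)
∂g/∂r at (0.973, -1.728) = 0.436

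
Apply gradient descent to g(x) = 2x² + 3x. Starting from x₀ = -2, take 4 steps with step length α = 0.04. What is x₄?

g′(x) = 4x + 3
Step 1: g′(-2) = -5; x₁ = -2 − 0.04·(-5) = -1.8
Step 2: g′(-1.8) = -4.2; x₂ = -1.8 − 0.04·(-4.2) = -1.632
Step 3: g′(-1.632) = -3.528; x₃ = -1.632 − 0.04·(-3.528) = -1.49088
Step 4: g′(-1.49088) = -2.96352; x₄ = -1.49088 − 0.04·(-2.96352) = -1.3723392

-1.3723392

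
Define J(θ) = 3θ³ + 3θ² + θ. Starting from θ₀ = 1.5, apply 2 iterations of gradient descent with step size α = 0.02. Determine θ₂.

0.6234155

J′(θ) = 9θ² + 6θ + 1
θ₁ = 1.5 − 0.02·30.25 = 0.895
θ₂ = 0.895 − 0.02·13.579225 = 0.6234155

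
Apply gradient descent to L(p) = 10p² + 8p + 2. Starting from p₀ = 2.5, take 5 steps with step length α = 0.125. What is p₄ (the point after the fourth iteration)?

L′(p) = 20p + 8
Step 1: L′(2.5) = 58; p₁ = 2.5 − 0.125·58 = -4.75
Step 2: L′(-4.75) = -87; p₂ = -4.75 − 0.125·(-87) = 6.125
Step 3: L′(6.125) = 130.5; p₃ = 6.125 − 0.125·130.5 = -10.1875
Step 4: L′(-10.1875) = -195.75; p₄ = -10.1875 − 0.125·(-195.75) = 14.28125

14.28125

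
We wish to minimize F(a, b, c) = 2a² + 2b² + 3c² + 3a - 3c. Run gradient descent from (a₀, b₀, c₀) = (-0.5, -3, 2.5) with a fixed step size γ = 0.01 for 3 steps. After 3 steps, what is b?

-2.654208

∇F = (4a + 3, 4b, 6c - 3)
(a₁, b₁, c₁) = (-0.5, -3, 2.5) − 0.01·(1, -12, 12) = (-0.51, -2.88, 2.38)
(a₂, b₂, c₂) = (-0.51, -2.88, 2.38) − 0.01·(0.96, -11.52, 11.28) = (-0.5196, -2.7648, 2.2672)
(a₃, b₃, c₃) = (-0.5196, -2.7648, 2.2672) − 0.01·(0.9216, -11.0592, 10.6032) = (-0.528816, -2.654208, 2.161168)
b = -2.654208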